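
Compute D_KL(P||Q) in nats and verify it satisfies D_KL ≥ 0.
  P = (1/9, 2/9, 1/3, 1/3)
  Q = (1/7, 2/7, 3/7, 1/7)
0.1149 nats

KL divergence satisfies the Gibbs inequality: D_KL(P||Q) ≥ 0 for all distributions P, Q.

D_KL(P||Q) = Σ p(x) log(p(x)/q(x))
Term by term:
  x=0: 1/9 × log_e[(1/9)/(1/7)] = -0.0279
  x=1: 2/9 × log_e[(2/9)/(2/7)] = -0.0558
  x=2: 1/3 × log_e[(1/3)/(3/7)] = -0.0838
  x=3: 1/3 × log_e[(1/3)/(1/7)] = 0.2824
D_KL(P||Q) = 0.1149 nats

D_KL(P||Q) = 0.1149 ≥ 0 ✓

This non-negativity is a fundamental property: relative entropy cannot be negative because it measures how different Q is from P.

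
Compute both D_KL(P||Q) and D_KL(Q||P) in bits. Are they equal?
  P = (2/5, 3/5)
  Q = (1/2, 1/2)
D_KL(P||Q) = 0.0290, D_KL(Q||P) = 0.0294

KL divergence is not symmetric: D_KL(P||Q) ≠ D_KL(Q||P) in general.

D_KL(P||Q) = 0.0290 bits
D_KL(Q||P) = 0.0294 bits

No, they are not equal!

This asymmetry is why KL divergence is not a true distance metric.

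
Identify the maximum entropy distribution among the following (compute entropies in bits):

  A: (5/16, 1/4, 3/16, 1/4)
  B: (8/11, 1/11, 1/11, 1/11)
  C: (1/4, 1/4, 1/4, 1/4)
C

For a discrete distribution over n outcomes, entropy is maximized by the uniform distribution.

Computing entropies:
H(A) = 1.9772 bits
H(B) = 1.2776 bits
H(C) = 2.0000 bits

The uniform distribution (where all probabilities equal 1/4) achieves the maximum entropy of log_2(4) = 2.0000 bits.

Distribution C has the highest entropy.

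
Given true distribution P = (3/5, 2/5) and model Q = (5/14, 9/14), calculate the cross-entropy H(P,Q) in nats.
0.7945 nats

Cross-entropy: H(P,Q) = -Σ p(x) log q(x)

Alternatively: H(P,Q) = H(P) + D_KL(P||Q)
H(P) = 0.6730 nats
D_KL(P||Q) = 0.1215 nats

H(P,Q) = 0.6730 + 0.1215 = 0.7945 nats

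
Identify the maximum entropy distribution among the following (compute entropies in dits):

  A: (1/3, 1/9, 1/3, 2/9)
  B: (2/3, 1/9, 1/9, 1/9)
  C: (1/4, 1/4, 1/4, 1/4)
C

For a discrete distribution over n outcomes, entropy is maximized by the uniform distribution.

Computing entropies:
H(A) = 0.5693 dits
H(B) = 0.4355 dits
H(C) = 0.6021 dits

The uniform distribution (where all probabilities equal 1/4) achieves the maximum entropy of log_10(4) = 0.6021 dits.

Distribution C has the highest entropy.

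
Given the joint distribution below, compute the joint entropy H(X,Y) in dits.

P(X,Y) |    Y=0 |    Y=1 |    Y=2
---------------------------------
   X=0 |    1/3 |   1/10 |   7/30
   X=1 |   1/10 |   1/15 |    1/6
0.7146 dits

Joint entropy is H(X,Y) = -Σ_{x,y} p(x,y) log p(x,y).

Summing over all non-zero entries:
H(X,Y) = -[1/3·log_10(1/3) + 1/10·log_10(1/10) + 7/30·log_10(7/30) + 1/10·log_10(1/10) + 1/15·log_10(1/15) + 1/6·log_10(1/6)]
H(X,Y) = 0.7146 dits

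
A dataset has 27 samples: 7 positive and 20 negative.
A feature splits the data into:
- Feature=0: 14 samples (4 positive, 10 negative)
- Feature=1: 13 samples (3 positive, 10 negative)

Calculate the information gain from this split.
0.0028 bits

Information Gain = H(Y) - H(Y|Feature)

Before split:
P(positive) = 7/27 = 0.2593
H(Y) = 0.8256 bits

After split:
Feature=0: H = 0.8631 bits (weight = 14/27)
Feature=1: H = 0.7793 bits (weight = 13/27)
H(Y|Feature) = (14/27)×0.8631 + (13/27)×0.7793 = 0.8228 bits

Information Gain = 0.8256 - 0.8228 = 0.0028 bits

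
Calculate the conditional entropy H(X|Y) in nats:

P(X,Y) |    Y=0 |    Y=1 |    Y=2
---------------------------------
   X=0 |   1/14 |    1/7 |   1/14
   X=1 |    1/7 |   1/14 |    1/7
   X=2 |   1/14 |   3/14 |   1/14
1.0276 nats

Using the chain rule: H(X|Y) = H(X,Y) - H(Y)

First, compute H(X,Y) = 2.1066 nats

Marginal P(Y) = (2/7, 3/7, 2/7)
H(Y) = 1.0790 nats

H(X|Y) = H(X,Y) - H(Y) = 2.1066 - 1.0790 = 1.0276 nats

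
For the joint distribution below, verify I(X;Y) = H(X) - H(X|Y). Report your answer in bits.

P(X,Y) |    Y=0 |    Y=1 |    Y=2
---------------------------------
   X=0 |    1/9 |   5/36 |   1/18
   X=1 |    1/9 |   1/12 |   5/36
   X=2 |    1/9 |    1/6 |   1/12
I(X;Y) = 0.0454 bits

Mutual information has multiple equivalent forms:
- I(X;Y) = H(X) - H(X|Y)
- I(X;Y) = H(Y) - H(Y|X)
- I(X;Y) = H(X) + H(Y) - H(X,Y)

Computing all quantities:
H(X) = 1.5816, H(Y) = 1.5715, H(X,Y) = 3.1077
H(X|Y) = 1.5362, H(Y|X) = 1.5261

Verification:
H(X) - H(X|Y) = 1.5816 - 1.5362 = 0.0454
H(Y) - H(Y|X) = 1.5715 - 1.5261 = 0.0454
H(X) + H(Y) - H(X,Y) = 1.5816 + 1.5715 - 3.1077 = 0.0454

All forms give I(X;Y) = 0.0454 bits. ✓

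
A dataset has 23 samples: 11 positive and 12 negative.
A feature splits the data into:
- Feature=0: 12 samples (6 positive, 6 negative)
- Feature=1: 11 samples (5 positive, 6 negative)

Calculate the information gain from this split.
0.0015 bits

Information Gain = H(Y) - H(Y|Feature)

Before split:
P(positive) = 11/23 = 0.4783
H(Y) = 0.9986 bits

After split:
Feature=0: H = 1.0000 bits (weight = 12/23)
Feature=1: H = 0.9940 bits (weight = 11/23)
H(Y|Feature) = (12/23)×1.0000 + (11/23)×0.9940 = 0.9971 bits

Information Gain = 0.9986 - 0.9971 = 0.0015 bits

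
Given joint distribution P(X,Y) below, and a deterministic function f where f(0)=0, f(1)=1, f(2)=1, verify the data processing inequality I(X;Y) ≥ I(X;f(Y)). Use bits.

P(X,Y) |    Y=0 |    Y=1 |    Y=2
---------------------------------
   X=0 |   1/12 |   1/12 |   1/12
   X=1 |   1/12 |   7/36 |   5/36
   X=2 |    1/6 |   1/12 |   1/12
I(X;Y) = 0.0580, I(X;f(Y)) = 0.0546, inequality holds: 0.0580 ≥ 0.0546

Data Processing Inequality: For any Markov chain X → Y → Z, we have I(X;Y) ≥ I(X;Z).

Here Z = f(Y) is a deterministic function of Y, forming X → Y → Z.

Original I(X;Y) = 0.0580 bits

After applying f:
P(X,Z) where Z=f(Y):
- P(X,Z=0) = P(X,Y=0)
- P(X,Z=1) = P(X,Y=1) + P(X,Y=2)

I(X;Z) = I(X;f(Y)) = 0.0546 bits

Verification: 0.0580 ≥ 0.0546 ✓

Information cannot be created by processing; the function f can only lose information about X.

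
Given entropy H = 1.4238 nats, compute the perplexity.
4.1529

Perplexity is e^H (or exp(H) for natural log).

H = 1.4238 nats
Perplexity = e^1.4238 = 4.1529

Interpretation: The model's uncertainty is equivalent to choosing uniformly among 4.2 options.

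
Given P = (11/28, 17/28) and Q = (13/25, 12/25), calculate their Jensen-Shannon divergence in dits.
0.0035 dits

Jensen-Shannon divergence is:
JSD(P||Q) = 0.5 × D_KL(P||M) + 0.5 × D_KL(Q||M)
where M = 0.5 × (P + Q) is the mixture distribution.

M = 0.5 × (11/28, 17/28) + 0.5 × (13/25, 12/25) = (0.456429, 0.543571)

D_KL(P||M) = 0.0036 dits
D_KL(Q||M) = 0.0035 dits

JSD(P||Q) = 0.5 × 0.0036 + 0.5 × 0.0035 = 0.0035 dits

Unlike KL divergence, JSD is symmetric and bounded: 0 ≤ JSD ≤ log(2).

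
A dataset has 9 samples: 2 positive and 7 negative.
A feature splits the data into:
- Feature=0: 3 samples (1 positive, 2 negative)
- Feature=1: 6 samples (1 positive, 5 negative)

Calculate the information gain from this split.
0.0248 bits

Information Gain = H(Y) - H(Y|Feature)

Before split:
P(positive) = 2/9 = 0.2222
H(Y) = 0.7642 bits

After split:
Feature=0: H = 0.9183 bits (weight = 3/9)
Feature=1: H = 0.6500 bits (weight = 6/9)
H(Y|Feature) = (3/9)×0.9183 + (6/9)×0.6500 = 0.7394 bits

Information Gain = 0.7642 - 0.7394 = 0.0248 bits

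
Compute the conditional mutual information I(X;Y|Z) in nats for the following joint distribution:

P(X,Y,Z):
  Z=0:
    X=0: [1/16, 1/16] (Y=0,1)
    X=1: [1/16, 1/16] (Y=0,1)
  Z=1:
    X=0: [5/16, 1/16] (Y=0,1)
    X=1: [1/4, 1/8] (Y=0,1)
0.0141 nats

Conditional mutual information: I(X;Y|Z) = H(X|Z) + H(Y|Z) - H(X,Y|Z)

H(Z) = 0.5623
H(X,Z) = 1.2555 → H(X|Z) = 0.6931
H(Y,Z) = 1.1574 → H(Y|Z) = 0.5950
H(X,Y,Z) = 1.8364 → H(X,Y|Z) = 1.2741

I(X;Y|Z) = 0.6931 + 0.5950 - 1.2741 = 0.0141 nats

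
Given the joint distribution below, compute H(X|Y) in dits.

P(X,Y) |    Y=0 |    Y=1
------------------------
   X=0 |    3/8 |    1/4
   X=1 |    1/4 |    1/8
0.2863 dits

Using the chain rule: H(X|Y) = H(X,Y) - H(Y)

First, compute H(X,Y) = 0.5737 dits

Marginal P(Y) = (5/8, 3/8)
H(Y) = 0.2873 dits

H(X|Y) = H(X,Y) - H(Y) = 0.5737 - 0.2873 = 0.2863 dits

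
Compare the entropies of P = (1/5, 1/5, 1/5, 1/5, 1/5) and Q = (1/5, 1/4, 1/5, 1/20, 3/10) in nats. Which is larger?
P

Computing entropies in nats:
H(P) = 1.6094
H(Q) = 1.5013

Distribution P has higher entropy.

Intuition: The distribution closer to uniform (more spread out) has higher entropy.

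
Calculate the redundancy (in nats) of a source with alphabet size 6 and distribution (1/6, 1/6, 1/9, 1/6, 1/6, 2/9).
0.0189 nats

Redundancy measures how far a source is from maximum entropy:
R = H_max - H(X)

Maximum entropy for 6 symbols: H_max = log_e(6) = 1.7918 nats
Actual entropy: H(X) = 1.7729 nats
Redundancy: R = 1.7918 - 1.7729 = 0.0189 nats

This redundancy represents potential for compression: the source could be compressed by 0.0189 nats per symbol.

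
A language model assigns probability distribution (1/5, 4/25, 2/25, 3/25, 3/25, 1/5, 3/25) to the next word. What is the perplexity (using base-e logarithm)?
6.7016

Perplexity is e^H (or exp(H) for natural log).

First, H = -Σ p log p = 1.9023 nats
Perplexity = e^1.9023 = 6.7016

Interpretation: The model's uncertainty is equivalent to choosing uniformly among 6.7 options.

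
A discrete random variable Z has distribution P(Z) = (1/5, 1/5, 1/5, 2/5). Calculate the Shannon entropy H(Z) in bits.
1.9219 bits

Shannon entropy is H(X) = -Σ p(x) log p(x).

For P = (1/5, 1/5, 1/5, 2/5):
H = -1/5 × log_2(1/5) -1/5 × log_2(1/5) -1/5 × log_2(1/5) -2/5 × log_2(2/5)
H = 1.9219 bits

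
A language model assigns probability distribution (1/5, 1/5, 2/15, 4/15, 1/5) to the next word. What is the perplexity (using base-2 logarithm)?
4.8880

Perplexity is 2^H (or exp(H) for natural log).

First, H = -Σ p log p = 2.2892 bits
Perplexity = 2^2.2892 = 4.8880

Interpretation: The model's uncertainty is equivalent to choosing uniformly among 4.9 options.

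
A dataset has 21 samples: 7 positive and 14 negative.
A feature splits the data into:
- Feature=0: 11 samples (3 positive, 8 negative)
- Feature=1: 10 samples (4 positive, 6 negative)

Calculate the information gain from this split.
0.0131 bits

Information Gain = H(Y) - H(Y|Feature)

Before split:
P(positive) = 7/21 = 0.3333
H(Y) = 0.9183 bits

After split:
Feature=0: H = 0.8454 bits (weight = 11/21)
Feature=1: H = 0.9710 bits (weight = 10/21)
H(Y|Feature) = (11/21)×0.8454 + (10/21)×0.9710 = 0.9052 bits

Information Gain = 0.9183 - 0.9052 = 0.0131 bits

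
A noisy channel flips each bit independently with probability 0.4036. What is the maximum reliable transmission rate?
0.0270 bits

For a binary symmetric channel (BSC) with error probability p:
Capacity C = 1 - H(p) bits per symbol

where H(p) = -p log₂(p) - (1-p) log₂(1-p) is the binary entropy function.

H(0.4036) = 0.9730 bits
C = 1 - 0.9730 = 0.0270 bits per symbol

This means we can reliably transmit up to 0.0270 bits of information per channel use.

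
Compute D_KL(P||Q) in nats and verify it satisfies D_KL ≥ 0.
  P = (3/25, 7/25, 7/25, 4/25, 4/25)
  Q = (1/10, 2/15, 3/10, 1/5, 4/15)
0.0929 nats

KL divergence satisfies the Gibbs inequality: D_KL(P||Q) ≥ 0 for all distributions P, Q.

D_KL(P||Q) = Σ p(x) log(p(x)/q(x))
Term by term:
  x=0: 3/25 × log_e[(3/25)/(1/10)] = 0.0219
  x=1: 7/25 × log_e[(7/25)/(2/15)] = 0.2077
  x=2: 7/25 × log_e[(7/25)/(3/10)] = -0.0193
  x=3: 4/25 × log_e[(4/25)/(1/5)] = -0.0357
  x=4: 4/25 × log_e[(4/25)/(4/15)] = -0.0817
D_KL(P||Q) = 0.0929 nats

D_KL(P||Q) = 0.0929 ≥ 0 ✓

This non-negativity is a fundamental property: relative entropy cannot be negative because it measures how different Q is from P.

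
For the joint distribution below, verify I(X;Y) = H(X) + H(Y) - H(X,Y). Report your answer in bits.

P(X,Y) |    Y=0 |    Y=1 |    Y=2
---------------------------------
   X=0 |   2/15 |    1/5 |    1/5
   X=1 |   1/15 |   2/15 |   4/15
I(X;Y) = 0.0297 bits

Mutual information has multiple equivalent forms:
- I(X;Y) = H(X) - H(X|Y)
- I(X;Y) = H(Y) - H(Y|X)
- I(X;Y) = H(X) + H(Y) - H(X,Y)

Computing all quantities:
H(X) = 0.9968, H(Y) = 1.5058, H(X,Y) = 2.4729
H(X|Y) = 0.9671, H(Y|X) = 1.4761

Verification:
H(X) - H(X|Y) = 0.9968 - 0.9671 = 0.0297
H(Y) - H(Y|X) = 1.5058 - 1.4761 = 0.0297
H(X) + H(Y) - H(X,Y) = 0.9968 + 1.5058 - 2.4729 = 0.0297

All forms give I(X;Y) = 0.0297 bits. ✓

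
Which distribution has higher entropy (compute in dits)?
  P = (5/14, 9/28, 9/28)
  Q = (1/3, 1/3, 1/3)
Q

Computing entropies in dits:
H(P) = 0.4766
H(Q) = 0.4771

Distribution Q has higher entropy.

Intuition: The distribution closer to uniform (more spread out) has higher entropy.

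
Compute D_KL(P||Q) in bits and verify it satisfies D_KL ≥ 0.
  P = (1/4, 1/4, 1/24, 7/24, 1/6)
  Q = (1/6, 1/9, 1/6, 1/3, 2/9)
0.2300 bits

KL divergence satisfies the Gibbs inequality: D_KL(P||Q) ≥ 0 for all distributions P, Q.

D_KL(P||Q) = Σ p(x) log(p(x)/q(x))
Term by term:
  x=0: 1/4 × log_2[(1/4)/(1/6)] = 0.1462
  x=1: 1/4 × log_2[(1/4)/(1/9)] = 0.2925
  x=2: 1/24 × log_2[(1/24)/(1/6)] = -0.0833
  x=3: 7/24 × log_2[(7/24)/(1/3)] = -0.0562
  x=4: 1/6 × log_2[(1/6)/(2/9)] = -0.0692
D_KL(P||Q) = 0.2300 bits

D_KL(P||Q) = 0.2300 ≥ 0 ✓

This non-negativity is a fundamental property: relative entropy cannot be negative because it measures how different Q is from P.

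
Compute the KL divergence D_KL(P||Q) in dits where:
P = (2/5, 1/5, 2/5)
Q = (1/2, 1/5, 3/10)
0.0112 dits

KL divergence: D_KL(P||Q) = Σ p(x) log(p(x)/q(x))

Computing term by term:
  x=0: 2/5 × log_10[(2/5)/(1/2)] = 2/5 × -0.0969 = -0.0388
  x=1: 1/5 × log_10[(1/5)/(1/5)] = 1/5 × 0.0000 = 0.0000
  x=2: 2/5 × log_10[(2/5)/(3/10)] = 2/5 × 0.1249 = 0.0500

D_KL(P||Q) = 0.0112 dits

Note: KL divergence is always non-negative and equals 0 iff P = Q.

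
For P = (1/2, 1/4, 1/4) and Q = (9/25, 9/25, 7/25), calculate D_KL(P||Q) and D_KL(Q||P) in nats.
D_KL(P||Q) = 0.0448, D_KL(Q||P) = 0.0447

KL divergence is not symmetric: D_KL(P||Q) ≠ D_KL(Q||P) in general.

D_KL(P||Q) = 0.0448 nats
D_KL(Q||P) = 0.0447 nats

No, they are not equal!

This asymmetry is why KL divergence is not a true distance metric.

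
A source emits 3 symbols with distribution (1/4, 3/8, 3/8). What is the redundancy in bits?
0.0237 bits

Redundancy measures how far a source is from maximum entropy:
R = H_max - H(X)

Maximum entropy for 3 symbols: H_max = log_2(3) = 1.5850 bits
Actual entropy: H(X) = 1.5613 bits
Redundancy: R = 1.5850 - 1.5613 = 0.0237 bits

This redundancy represents potential for compression: the source could be compressed by 0.0237 bits per symbol.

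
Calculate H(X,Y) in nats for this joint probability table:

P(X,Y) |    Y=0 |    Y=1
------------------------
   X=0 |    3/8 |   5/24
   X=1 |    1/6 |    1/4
1.3398 nats

Joint entropy is H(X,Y) = -Σ_{x,y} p(x,y) log p(x,y).

Summing over all non-zero entries:
H(X,Y) = -[3/8·log_e(3/8) + 5/24·log_e(5/24) + 1/6·log_e(1/6) + 1/4·log_e(1/4)]
H(X,Y) = 1.3398 nats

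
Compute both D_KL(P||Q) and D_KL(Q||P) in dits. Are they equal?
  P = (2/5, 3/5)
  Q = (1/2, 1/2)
D_KL(P||Q) = 0.0087, D_KL(Q||P) = 0.0089

KL divergence is not symmetric: D_KL(P||Q) ≠ D_KL(Q||P) in general.

D_KL(P||Q) = 0.0087 dits
D_KL(Q||P) = 0.0089 dits

No, they are not equal!

This asymmetry is why KL divergence is not a true distance metric.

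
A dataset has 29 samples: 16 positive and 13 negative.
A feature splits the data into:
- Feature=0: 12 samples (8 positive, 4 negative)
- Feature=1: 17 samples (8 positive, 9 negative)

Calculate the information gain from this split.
0.0275 bits

Information Gain = H(Y) - H(Y|Feature)

Before split:
P(positive) = 16/29 = 0.5517
H(Y) = 0.9923 bits

After split:
Feature=0: H = 0.9183 bits (weight = 12/29)
Feature=1: H = 0.9975 bits (weight = 17/29)
H(Y|Feature) = (12/29)×0.9183 + (17/29)×0.9975 = 0.9647 bits

Information Gain = 0.9923 - 0.9647 = 0.0275 bits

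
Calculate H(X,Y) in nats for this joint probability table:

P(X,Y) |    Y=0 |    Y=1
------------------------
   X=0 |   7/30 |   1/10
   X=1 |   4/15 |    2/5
1.2888 nats

Joint entropy is H(X,Y) = -Σ_{x,y} p(x,y) log p(x,y).

Summing over all non-zero entries:
H(X,Y) = -[7/30·log_e(7/30) + 1/10·log_e(1/10) + 4/15·log_e(4/15) + 2/5·log_e(2/5)]
H(X,Y) = 1.2888 nats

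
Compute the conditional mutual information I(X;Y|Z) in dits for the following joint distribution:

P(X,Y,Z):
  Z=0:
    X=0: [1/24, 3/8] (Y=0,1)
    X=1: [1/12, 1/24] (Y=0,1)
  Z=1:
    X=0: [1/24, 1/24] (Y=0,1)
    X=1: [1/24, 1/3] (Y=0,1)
0.0462 dits

Conditional mutual information: I(X;Y|Z) = H(X|Z) + H(Y|Z) - H(X,Y|Z)

H(Z) = 0.2995
H(X,Z) = 0.5210 → H(X|Z) = 0.2215
H(Y,Z) = 0.5210 → H(Y|Z) = 0.2215
H(X,Y,Z) = 0.6963 → H(X,Y|Z) = 0.3967

I(X;Y|Z) = 0.2215 + 0.2215 - 0.3967 = 0.0462 dits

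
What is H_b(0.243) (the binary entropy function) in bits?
0.8000 bits

The binary entropy function is:
H(p) = -p log(p) - (1-p) log(1-p)

H(0.243) = -0.243 × log_2(0.243) - 0.757 × log_2(0.757)
H(0.243) = 0.8000 bits

Note: Binary entropy is maximized at p=0.5 (H=1 bit) and minimized at p=0 or p=1 (H=0).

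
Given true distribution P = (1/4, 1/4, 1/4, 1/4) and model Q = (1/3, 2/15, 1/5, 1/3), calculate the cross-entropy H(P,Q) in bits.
2.0997 bits

Cross-entropy: H(P,Q) = -Σ p(x) log q(x)

Alternatively: H(P,Q) = H(P) + D_KL(P||Q)
H(P) = 2.0000 bits
D_KL(P||Q) = 0.0997 bits

H(P,Q) = 2.0000 + 0.0997 = 2.0997 bits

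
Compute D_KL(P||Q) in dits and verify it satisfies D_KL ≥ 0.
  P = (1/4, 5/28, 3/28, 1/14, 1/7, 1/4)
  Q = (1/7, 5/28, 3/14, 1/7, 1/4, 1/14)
0.1083 dits

KL divergence satisfies the Gibbs inequality: D_KL(P||Q) ≥ 0 for all distributions P, Q.

D_KL(P||Q) = Σ p(x) log(p(x)/q(x))
Term by term:
  x=0: 1/4 × log_10[(1/4)/(1/7)] = 0.0608
  x=1: 5/28 × log_10[(5/28)/(5/28)] = 0.0000
  x=2: 3/28 × log_10[(3/28)/(3/14)] = -0.0323
  x=3: 1/14 × log_10[(1/14)/(1/7)] = -0.0215
  x=4: 1/7 × log_10[(1/7)/(1/4)] = -0.0347
  x=5: 1/4 × log_10[(1/4)/(1/14)] = 0.1360
D_KL(P||Q) = 0.1083 dits

D_KL(P||Q) = 0.1083 ≥ 0 ✓

This non-negativity is a fundamental property: relative entropy cannot be negative because it measures how different Q is from P.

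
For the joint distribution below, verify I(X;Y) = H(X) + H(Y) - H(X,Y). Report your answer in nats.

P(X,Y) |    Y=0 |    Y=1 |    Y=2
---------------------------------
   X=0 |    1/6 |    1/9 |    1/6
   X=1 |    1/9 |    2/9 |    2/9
I(X;Y) = 0.0223 nats

Mutual information has multiple equivalent forms:
- I(X;Y) = H(X) - H(X|Y)
- I(X;Y) = H(Y) - H(Y|X)
- I(X;Y) = H(X) + H(Y) - H(X,Y)

Computing all quantities:
H(X) = 0.6870, H(Y) = 1.0893, H(X,Y) = 1.7540
H(X|Y) = 0.6647, H(Y|X) = 1.0670

Verification:
H(X) - H(X|Y) = 0.6870 - 0.6647 = 0.0223
H(Y) - H(Y|X) = 1.0893 - 1.0670 = 0.0223
H(X) + H(Y) - H(X,Y) = 0.6870 + 1.0893 - 1.7540 = 0.0223

All forms give I(X;Y) = 0.0223 nats. ✓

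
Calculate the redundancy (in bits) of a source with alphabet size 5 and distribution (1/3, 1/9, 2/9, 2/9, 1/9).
0.1248 bits

Redundancy measures how far a source is from maximum entropy:
R = H_max - H(X)

Maximum entropy for 5 symbols: H_max = log_2(5) = 2.3219 bits
Actual entropy: H(X) = 2.1972 bits
Redundancy: R = 2.3219 - 2.1972 = 0.1248 bits

This redundancy represents potential for compression: the source could be compressed by 0.1248 bits per symbol.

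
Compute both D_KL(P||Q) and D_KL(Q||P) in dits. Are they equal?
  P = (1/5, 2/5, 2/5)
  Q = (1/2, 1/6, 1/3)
D_KL(P||Q) = 0.1042, D_KL(Q||P) = 0.1092

KL divergence is not symmetric: D_KL(P||Q) ≠ D_KL(Q||P) in general.

D_KL(P||Q) = 0.1042 dits
D_KL(Q||P) = 0.1092 dits

No, they are not equal!

This asymmetry is why KL divergence is not a true distance metric.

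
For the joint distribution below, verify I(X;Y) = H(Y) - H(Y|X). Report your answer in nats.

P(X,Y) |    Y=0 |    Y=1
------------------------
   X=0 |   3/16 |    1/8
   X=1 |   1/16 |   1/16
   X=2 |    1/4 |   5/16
I(X;Y) = 0.0098 nats

Mutual information has multiple equivalent forms:
- I(X;Y) = H(X) - H(X|Y)
- I(X;Y) = H(Y) - H(Y|X)
- I(X;Y) = H(X) + H(Y) - H(X,Y)

Computing all quantities:
H(X) = 0.9471, H(Y) = 0.6931, H(X,Y) = 1.6304
H(X|Y) = 0.9373, H(Y|X) = 0.6834

Verification:
H(X) - H(X|Y) = 0.9471 - 0.9373 = 0.0098
H(Y) - H(Y|X) = 0.6931 - 0.6834 = 0.0098
H(X) + H(Y) - H(X,Y) = 0.9471 + 0.6931 - 1.6304 = 0.0098

All forms give I(X;Y) = 0.0098 nats. ✓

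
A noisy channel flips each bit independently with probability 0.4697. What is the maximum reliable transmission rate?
0.0027 bits

For a binary symmetric channel (BSC) with error probability p:
Capacity C = 1 - H(p) bits per symbol

where H(p) = -p log₂(p) - (1-p) log₂(1-p) is the binary entropy function.

H(0.4697) = 0.9973 bits
C = 1 - 0.9973 = 0.0027 bits per symbol

This means we can reliably transmit up to 0.0027 bits of information per channel use.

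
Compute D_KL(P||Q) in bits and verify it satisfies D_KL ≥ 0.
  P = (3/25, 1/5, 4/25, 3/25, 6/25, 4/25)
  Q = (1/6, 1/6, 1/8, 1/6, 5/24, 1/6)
0.0354 bits

KL divergence satisfies the Gibbs inequality: D_KL(P||Q) ≥ 0 for all distributions P, Q.

D_KL(P||Q) = Σ p(x) log(p(x)/q(x))
Term by term:
  x=0: 3/25 × log_2[(3/25)/(1/6)] = -0.0569
  x=1: 1/5 × log_2[(1/5)/(1/6)] = 0.0526
  x=2: 4/25 × log_2[(4/25)/(1/8)] = 0.0570
  x=3: 3/25 × log_2[(3/25)/(1/6)] = -0.0569
  x=4: 6/25 × log_2[(6/25)/(5/24)] = 0.0490
  x=5: 4/25 × log_2[(4/25)/(1/6)] = -0.0094
D_KL(P||Q) = 0.0354 bits

D_KL(P||Q) = 0.0354 ≥ 0 ✓

This non-negativity is a fundamental property: relative entropy cannot be negative because it measures how different Q is from P.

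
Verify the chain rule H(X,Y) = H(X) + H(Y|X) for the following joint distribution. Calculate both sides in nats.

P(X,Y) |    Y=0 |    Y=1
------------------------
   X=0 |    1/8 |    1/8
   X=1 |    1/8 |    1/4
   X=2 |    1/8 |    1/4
H(X,Y) = 1.7329, H(X) = 1.0822, H(Y|X) = 0.6507 (all in nats)

Chain rule: H(X,Y) = H(X) + H(Y|X)

Left side — joint entropy directly:
H(X,Y) = -Σ p(x,y) log p(x,y) = 1.7329 nats

Right side — compute H(Y|X) from the conditional distributions:
P(X) = (1/4, 3/8, 3/8), so H(X) = 1.0822 nats
H(Y|X) = Σ_x P(X=x) · H(Y|X=x):
  P(Y|X=0) = (1/2, 1/2), H(Y|X=0) = 0.6931, weight P(X=0) = 1/4
  P(Y|X=1) = (1/3, 2/3), H(Y|X=1) = 0.6365, weight P(X=1) = 3/8
  P(Y|X=2) = (1/3, 2/3), H(Y|X=2) = 0.6365, weight P(X=2) = 3/8
H(Y|X) = 0.6507 nats

H(X) + H(Y|X) = 1.0822 + 0.6507 = 1.7329 nats

Both sides equal 1.7329 nats. ✓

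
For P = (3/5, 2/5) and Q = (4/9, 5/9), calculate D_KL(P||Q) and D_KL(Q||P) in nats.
D_KL(P||Q) = 0.0487, D_KL(Q||P) = 0.0491

KL divergence is not symmetric: D_KL(P||Q) ≠ D_KL(Q||P) in general.

D_KL(P||Q) = 0.0487 nats
D_KL(Q||P) = 0.0491 nats

No, they are not equal!

This asymmetry is why KL divergence is not a true distance metric.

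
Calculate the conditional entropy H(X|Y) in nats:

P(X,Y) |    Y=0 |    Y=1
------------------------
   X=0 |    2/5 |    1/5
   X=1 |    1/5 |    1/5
0.6592 nats

Using the chain rule: H(X|Y) = H(X,Y) - H(Y)

First, compute H(X,Y) = 1.3322 nats

Marginal P(Y) = (3/5, 2/5)
H(Y) = 0.6730 nats

H(X|Y) = H(X,Y) - H(Y) = 1.3322 - 0.6730 = 0.6592 nats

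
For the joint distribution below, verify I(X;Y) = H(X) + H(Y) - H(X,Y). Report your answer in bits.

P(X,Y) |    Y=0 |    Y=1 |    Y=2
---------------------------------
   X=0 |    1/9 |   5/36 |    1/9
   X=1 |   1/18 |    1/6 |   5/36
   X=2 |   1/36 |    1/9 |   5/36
I(X;Y) = 0.0408 bits

Mutual information has multiple equivalent forms:
- I(X;Y) = H(X) - H(X|Y)
- I(X;Y) = H(Y) - H(Y|X)
- I(X;Y) = H(X) + H(Y) - H(X,Y)

Computing all quantities:
H(X) = 1.5746, H(Y) = 1.5155, H(X,Y) = 3.0494
H(X|Y) = 1.5339, H(Y|X) = 1.4748

Verification:
H(X) - H(X|Y) = 1.5746 - 1.5339 = 0.0408
H(Y) - H(Y|X) = 1.5155 - 1.4748 = 0.0408
H(X) + H(Y) - H(X,Y) = 1.5746 + 1.5155 - 3.0494 = 0.0408

All forms give I(X;Y) = 0.0408 bits. ✓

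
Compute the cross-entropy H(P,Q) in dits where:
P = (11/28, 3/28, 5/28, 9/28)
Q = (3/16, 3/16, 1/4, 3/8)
0.6079 dits

Cross-entropy: H(P,Q) = -Σ p(x) log q(x)

Alternatively: H(P,Q) = H(P) + D_KL(P||Q)
H(P) = 0.5554 dits
D_KL(P||Q) = 0.0525 dits

H(P,Q) = 0.5554 + 0.0525 = 0.6079 dits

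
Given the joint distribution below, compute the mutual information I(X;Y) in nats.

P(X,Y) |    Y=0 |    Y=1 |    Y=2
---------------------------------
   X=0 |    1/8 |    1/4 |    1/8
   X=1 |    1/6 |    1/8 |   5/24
0.0348 nats

Mutual information: I(X;Y) = H(X) + H(Y) - H(X,Y)

Marginals:
P(X) = (1/2, 1/2), H(X) = 0.6931 nats
P(Y) = (7/24, 3/8, 1/3), H(Y) = 1.0934 nats

Joint entropy: H(X,Y) = 1.7518 nats

I(X;Y) = 0.6931 + 1.0934 - 1.7518 = 0.0348 nats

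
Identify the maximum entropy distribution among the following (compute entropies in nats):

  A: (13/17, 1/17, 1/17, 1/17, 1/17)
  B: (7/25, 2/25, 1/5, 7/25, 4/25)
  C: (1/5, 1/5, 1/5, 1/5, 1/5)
C

For a discrete distribution over n outcomes, entropy is maximized by the uniform distribution.

Computing entropies:
H(A) = 0.8718 nats
H(B) = 1.5300 nats
H(C) = 1.6094 nats

The uniform distribution (where all probabilities equal 1/5) achieves the maximum entropy of log_e(5) = 1.6094 nats.

Distribution C has the highest entropy.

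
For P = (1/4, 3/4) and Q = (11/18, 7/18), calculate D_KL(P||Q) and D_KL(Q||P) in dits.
D_KL(P||Q) = 0.1169, D_KL(Q||P) = 0.1263

KL divergence is not symmetric: D_KL(P||Q) ≠ D_KL(Q||P) in general.

D_KL(P||Q) = 0.1169 dits
D_KL(Q||P) = 0.1263 dits

No, they are not equal!

This asymmetry is why KL divergence is not a true distance metric.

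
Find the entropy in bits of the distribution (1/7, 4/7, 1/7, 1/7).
1.6645 bits

Shannon entropy is H(X) = -Σ p(x) log p(x).

For P = (1/7, 4/7, 1/7, 1/7):
H = -1/7 × log_2(1/7) -4/7 × log_2(4/7) -1/7 × log_2(1/7) -1/7 × log_2(1/7)
H = 1.6645 bits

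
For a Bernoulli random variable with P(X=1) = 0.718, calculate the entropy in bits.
0.8582 bits

The binary entropy function is:
H(p) = -p log(p) - (1-p) log(1-p)

H(0.718) = -0.718 × log_2(0.718) - 0.282 × log_2(0.282)
H(0.718) = 0.8582 bits

Note: Binary entropy is maximized at p=0.5 (H=1 bit) and minimized at p=0 or p=1 (H=0).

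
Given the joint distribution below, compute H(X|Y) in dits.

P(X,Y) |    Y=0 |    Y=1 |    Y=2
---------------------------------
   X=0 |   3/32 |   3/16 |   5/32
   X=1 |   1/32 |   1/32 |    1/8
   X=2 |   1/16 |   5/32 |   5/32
0.4397 dits

Using the chain rule: H(X|Y) = H(X,Y) - H(Y)

First, compute H(X,Y) = 0.8928 dits

Marginal P(Y) = (3/16, 3/8, 7/16)
H(Y) = 0.4531 dits

H(X|Y) = H(X,Y) - H(Y) = 0.8928 - 0.4531 = 0.4397 dits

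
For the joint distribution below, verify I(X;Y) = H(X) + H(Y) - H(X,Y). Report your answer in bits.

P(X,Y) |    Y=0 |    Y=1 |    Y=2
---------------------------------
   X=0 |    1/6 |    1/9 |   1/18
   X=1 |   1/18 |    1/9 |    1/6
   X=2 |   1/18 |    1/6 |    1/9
I(X;Y) = 0.1124 bits

Mutual information has multiple equivalent forms:
- I(X;Y) = H(X) - H(X|Y)
- I(X;Y) = H(Y) - H(Y|X)
- I(X;Y) = H(X) + H(Y) - H(X,Y)

Computing all quantities:
H(X) = 1.5850, H(Y) = 1.5715, H(X,Y) = 3.0441
H(X|Y) = 1.4726, H(Y|X) = 1.4591

Verification:
H(X) - H(X|Y) = 1.5850 - 1.4726 = 0.1124
H(Y) - H(Y|X) = 1.5715 - 1.4591 = 0.1124
H(X) + H(Y) - H(X,Y) = 1.5850 + 1.5715 - 3.0441 = 0.1124

All forms give I(X;Y) = 0.1124 bits. ✓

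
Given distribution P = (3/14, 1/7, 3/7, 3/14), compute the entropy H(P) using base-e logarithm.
1.3013 nats

Shannon entropy is H(X) = -Σ p(x) log p(x).

For P = (3/14, 1/7, 3/7, 3/14):
H = -3/14 × log_e(3/14) -1/7 × log_e(1/7) -3/7 × log_e(3/7) -3/14 × log_e(3/14)
H = 1.3013 nats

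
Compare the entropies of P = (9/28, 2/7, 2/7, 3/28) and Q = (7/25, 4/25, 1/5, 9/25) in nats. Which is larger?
Q

Computing entropies in nats:
H(P) = 1.3200
H(Q) = 1.3393

Distribution Q has higher entropy.

Intuition: The distribution closer to uniform (more spread out) has higher entropy.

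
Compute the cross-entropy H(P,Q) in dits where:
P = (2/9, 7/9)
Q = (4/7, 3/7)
0.3402 dits

Cross-entropy: H(P,Q) = -Σ p(x) log q(x)

Alternatively: H(P,Q) = H(P) + D_KL(P||Q)
H(P) = 0.2300 dits
D_KL(P||Q) = 0.1102 dits

H(P,Q) = 0.2300 + 0.1102 = 0.3402 dits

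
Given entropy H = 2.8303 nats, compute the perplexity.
16.9505

Perplexity is e^H (or exp(H) for natural log).

H = 2.8303 nats
Perplexity = e^2.8303 = 16.9505

Interpretation: The model's uncertainty is equivalent to choosing uniformly among 17.0 options.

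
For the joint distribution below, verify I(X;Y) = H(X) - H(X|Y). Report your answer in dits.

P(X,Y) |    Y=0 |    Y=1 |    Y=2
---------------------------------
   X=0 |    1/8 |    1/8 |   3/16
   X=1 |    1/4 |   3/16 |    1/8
I(X;Y) = 0.0113 dits

Mutual information has multiple equivalent forms:
- I(X;Y) = H(X) - H(X|Y)
- I(X;Y) = H(Y) - H(Y|X)
- I(X;Y) = H(X) + H(Y) - H(X,Y)

Computing all quantities:
H(X) = 0.2976, H(Y) = 0.4755, H(X,Y) = 0.7618
H(X|Y) = 0.2863, H(Y|X) = 0.4642

Verification:
H(X) - H(X|Y) = 0.2976 - 0.2863 = 0.0113
H(Y) - H(Y|X) = 0.4755 - 0.4642 = 0.0113
H(X) + H(Y) - H(X,Y) = 0.2976 + 0.4755 - 0.7618 = 0.0113

All forms give I(X;Y) = 0.0113 dits. ✓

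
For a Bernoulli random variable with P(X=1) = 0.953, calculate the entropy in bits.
0.2735 bits

The binary entropy function is:
H(p) = -p log(p) - (1-p) log(1-p)

H(0.953) = -0.953 × log_2(0.953) - 0.047 × log_2(0.047)
H(0.953) = 0.2735 bits

Note: Binary entropy is maximized at p=0.5 (H=1 bit) and minimized at p=0 or p=1 (H=0).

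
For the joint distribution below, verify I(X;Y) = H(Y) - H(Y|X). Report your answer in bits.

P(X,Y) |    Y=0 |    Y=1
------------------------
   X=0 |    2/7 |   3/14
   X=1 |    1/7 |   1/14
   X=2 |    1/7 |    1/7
I(X;Y) = 0.0101 bits

Mutual information has multiple equivalent forms:
- I(X;Y) = H(X) - H(X|Y)
- I(X;Y) = H(Y) - H(Y|X)
- I(X;Y) = H(X) + H(Y) - H(X,Y)

Computing all quantities:
H(X) = 1.4926, H(Y) = 0.9852, H(X,Y) = 2.4677
H(X|Y) = 1.4825, H(Y|X) = 0.9751

Verification:
H(X) - H(X|Y) = 1.4926 - 1.4825 = 0.0101
H(Y) - H(Y|X) = 0.9852 - 0.9751 = 0.0101
H(X) + H(Y) - H(X,Y) = 1.4926 + 0.9852 - 2.4677 = 0.0101

All forms give I(X;Y) = 0.0101 bits. ✓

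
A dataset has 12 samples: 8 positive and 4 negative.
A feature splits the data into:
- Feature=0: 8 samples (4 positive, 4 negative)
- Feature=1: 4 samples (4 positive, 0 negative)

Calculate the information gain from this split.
0.2516 bits

Information Gain = H(Y) - H(Y|Feature)

Before split:
P(positive) = 8/12 = 0.6667
H(Y) = 0.9183 bits

After split:
Feature=0: H = 1.0000 bits (weight = 8/12)
Feature=1: H = 0.0000 bits (weight = 4/12)
H(Y|Feature) = (8/12)×1.0000 + (4/12)×0.0000 = 0.6667 bits

Information Gain = 0.9183 - 0.6667 = 0.2516 bits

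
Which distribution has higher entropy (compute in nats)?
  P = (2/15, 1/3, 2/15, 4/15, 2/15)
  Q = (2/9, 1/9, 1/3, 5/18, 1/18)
P

Computing entropies in nats:
H(P) = 1.5246
H(Q) = 1.4610

Distribution P has higher entropy.

Intuition: The distribution closer to uniform (more spread out) has higher entropy.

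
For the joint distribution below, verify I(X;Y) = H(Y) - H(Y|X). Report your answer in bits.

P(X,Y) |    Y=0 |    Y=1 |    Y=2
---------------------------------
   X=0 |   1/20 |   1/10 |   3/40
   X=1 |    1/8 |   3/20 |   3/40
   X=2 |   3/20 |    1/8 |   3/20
I(X;Y) = 0.0272 bits

Mutual information has multiple equivalent forms:
- I(X;Y) = H(X) - H(X|Y)
- I(X;Y) = H(Y) - H(Y|X)
- I(X;Y) = H(X) + H(Y) - H(X,Y)

Computing all quantities:
H(X) = 1.5389, H(Y) = 1.5787, H(X,Y) = 3.0905
H(X|Y) = 1.5118, H(Y|X) = 1.5515

Verification:
H(X) - H(X|Y) = 1.5389 - 1.5118 = 0.0272
H(Y) - H(Y|X) = 1.5787 - 1.5515 = 0.0272
H(X) + H(Y) - H(X,Y) = 1.5389 + 1.5787 - 3.0905 = 0.0272

All forms give I(X;Y) = 0.0272 bits. ✓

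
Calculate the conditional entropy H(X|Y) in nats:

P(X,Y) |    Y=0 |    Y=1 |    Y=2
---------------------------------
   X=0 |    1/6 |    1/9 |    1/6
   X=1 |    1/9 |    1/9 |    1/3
0.6592 nats

Using the chain rule: H(X|Y) = H(X,Y) - H(Y)

First, compute H(X,Y) = 1.6959 nats

Marginal P(Y) = (5/18, 2/9, 1/2)
H(Y) = 1.0366 nats

H(X|Y) = H(X,Y) - H(Y) = 1.6959 - 1.0366 = 0.6592 nats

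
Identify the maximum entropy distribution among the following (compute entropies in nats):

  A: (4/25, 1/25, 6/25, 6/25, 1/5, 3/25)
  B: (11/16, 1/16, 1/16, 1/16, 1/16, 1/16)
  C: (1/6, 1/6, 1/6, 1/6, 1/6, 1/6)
C

For a discrete distribution over n outcomes, entropy is maximized by the uniform distribution.

Computing entropies:
H(A) = 1.6833 nats
H(B) = 1.1240 nats
H(C) = 1.7918 nats

The uniform distribution (where all probabilities equal 1/6) achieves the maximum entropy of log_e(6) = 1.7918 nats.

Distribution C has the highest entropy.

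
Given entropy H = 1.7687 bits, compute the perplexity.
3.4075

Perplexity is 2^H (or exp(H) for natural log).

H = 1.7687 bits
Perplexity = 2^1.7687 = 3.4075

Interpretation: The model's uncertainty is equivalent to choosing uniformly among 3.4 options.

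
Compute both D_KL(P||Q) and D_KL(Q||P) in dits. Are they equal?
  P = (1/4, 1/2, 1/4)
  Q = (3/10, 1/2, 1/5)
D_KL(P||Q) = 0.0044, D_KL(Q||P) = 0.0044

KL divergence is not symmetric: D_KL(P||Q) ≠ D_KL(Q||P) in general.

D_KL(P||Q) = 0.0044 dits
D_KL(Q||P) = 0.0044 dits

In this case they happen to be equal (to 4 decimal places).

This asymmetry is why KL divergence is not a true distance metric.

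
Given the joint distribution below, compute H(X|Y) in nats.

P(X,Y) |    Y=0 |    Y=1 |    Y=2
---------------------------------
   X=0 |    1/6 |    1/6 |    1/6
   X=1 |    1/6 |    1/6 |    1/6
0.6931 nats

Using the chain rule: H(X|Y) = H(X,Y) - H(Y)

First, compute H(X,Y) = 1.7918 nats

Marginal P(Y) = (1/3, 1/3, 1/3)
H(Y) = 1.0986 nats

H(X|Y) = H(X,Y) - H(Y) = 1.7918 - 1.0986 = 0.6931 nats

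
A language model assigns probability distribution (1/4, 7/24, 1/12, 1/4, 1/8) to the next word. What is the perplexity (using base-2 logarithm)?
4.5701

Perplexity is 2^H (or exp(H) for natural log).

First, H = -Σ p log p = 2.1922 bits
Perplexity = 2^2.1922 = 4.5701

Interpretation: The model's uncertainty is equivalent to choosing uniformly among 4.6 options.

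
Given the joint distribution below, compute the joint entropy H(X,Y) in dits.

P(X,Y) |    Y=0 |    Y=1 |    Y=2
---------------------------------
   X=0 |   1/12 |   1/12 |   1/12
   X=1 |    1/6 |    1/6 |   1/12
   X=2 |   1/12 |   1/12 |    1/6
0.9287 dits

Joint entropy is H(X,Y) = -Σ_{x,y} p(x,y) log p(x,y).

Summing over all non-zero entries:
H(X,Y) = -[1/12·log_10(1/12) + 1/12·log_10(1/12) + 1/12·log_10(1/12) + 1/6·log_10(1/6) + 1/6·log_10(1/6) + 1/12·log_10(1/12) + 1/12·log_10(1/12) + 1/12·log_10(1/12) + 1/6·log_10(1/6)]
H(X,Y) = 0.9287 dits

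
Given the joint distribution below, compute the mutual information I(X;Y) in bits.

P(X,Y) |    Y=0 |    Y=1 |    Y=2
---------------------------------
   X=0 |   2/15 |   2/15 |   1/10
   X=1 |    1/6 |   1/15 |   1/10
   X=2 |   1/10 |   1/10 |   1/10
0.0237 bits

Mutual information: I(X;Y) = H(X) + H(Y) - H(X,Y)

Marginals:
P(X) = (11/30, 1/3, 3/10), H(X) = 1.5801 bits
P(Y) = (2/5, 3/10, 3/10), H(Y) = 1.5710 bits

Joint entropy: H(X,Y) = 3.1274 bits

I(X;Y) = 1.5801 + 1.5710 - 3.1274 = 0.0237 bits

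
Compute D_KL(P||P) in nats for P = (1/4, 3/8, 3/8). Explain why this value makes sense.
0.0000 nats

KL divergence satisfies the Gibbs inequality: D_KL(P||Q) ≥ 0 for all distributions P, Q.

D_KL(P||Q) = Σ p(x) log(p(x)/q(x))
Each term is p(x) × log_e(p(x)/p(x)) = p(x) × log_e(1) = 0, so the sum is 0.
D_KL(P||Q) = 0.0000 nats

When P = Q, the KL divergence is exactly 0, as there is no 'divergence' between identical distributions.

This non-negativity is a fundamental property: relative entropy cannot be negative because it measures how different Q is from P.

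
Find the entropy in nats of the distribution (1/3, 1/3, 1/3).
1.0986 nats

Shannon entropy is H(X) = -Σ p(x) log p(x).

For P = (1/3, 1/3, 1/3):
H = -1/3 × log_e(1/3) -1/3 × log_e(1/3) -1/3 × log_e(1/3)
H = 1.0986 nats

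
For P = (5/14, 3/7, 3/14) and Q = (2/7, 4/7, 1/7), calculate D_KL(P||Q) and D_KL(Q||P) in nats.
D_KL(P||Q) = 0.0433, D_KL(Q||P) = 0.0427

KL divergence is not symmetric: D_KL(P||Q) ≠ D_KL(Q||P) in general.

D_KL(P||Q) = 0.0433 nats
D_KL(Q||P) = 0.0427 nats

No, they are not equal!

This asymmetry is why KL divergence is not a true distance metric.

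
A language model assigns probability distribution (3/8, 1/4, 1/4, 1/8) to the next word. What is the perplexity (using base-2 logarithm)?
3.7467

Perplexity is 2^H (or exp(H) for natural log).

First, H = -Σ p log p = 1.9056 bits
Perplexity = 2^1.9056 = 3.7467

Interpretation: The model's uncertainty is equivalent to choosing uniformly among 3.7 options.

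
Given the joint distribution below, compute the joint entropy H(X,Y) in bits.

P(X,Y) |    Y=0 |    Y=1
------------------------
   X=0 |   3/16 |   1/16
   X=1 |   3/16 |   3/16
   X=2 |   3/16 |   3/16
2.5141 bits

Joint entropy is H(X,Y) = -Σ_{x,y} p(x,y) log p(x,y).

Summing over all non-zero entries:
H(X,Y) = -[3/16·log_2(3/16) + 1/16·log_2(1/16) + 3/16·log_2(3/16) + 3/16·log_2(3/16) + 3/16·log_2(3/16) + 3/16·log_2(3/16)]
H(X,Y) = 2.5141 bits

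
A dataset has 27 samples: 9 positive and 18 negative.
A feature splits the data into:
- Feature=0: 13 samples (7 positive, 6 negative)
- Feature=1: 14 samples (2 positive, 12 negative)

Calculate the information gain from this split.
0.1321 bits

Information Gain = H(Y) - H(Y|Feature)

Before split:
P(positive) = 9/27 = 0.3333
H(Y) = 0.9183 bits

After split:
Feature=0: H = 0.9957 bits (weight = 13/27)
Feature=1: H = 0.5917 bits (weight = 14/27)
H(Y|Feature) = (13/27)×0.9957 + (14/27)×0.5917 = 0.7862 bits

Information Gain = 0.9183 - 0.7862 = 0.1321 bits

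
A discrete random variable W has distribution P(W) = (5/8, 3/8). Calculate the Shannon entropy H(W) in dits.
0.2873 dits

Shannon entropy is H(X) = -Σ p(x) log p(x).

For P = (5/8, 3/8):
H = -5/8 × log_10(5/8) -3/8 × log_10(3/8)
H = 0.2873 dits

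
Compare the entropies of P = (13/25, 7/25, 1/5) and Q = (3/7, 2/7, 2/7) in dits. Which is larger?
Q

Computing entropies in dits:
H(P) = 0.4423
H(Q) = 0.4686

Distribution Q has higher entropy.

Intuition: The distribution closer to uniform (more spread out) has higher entropy.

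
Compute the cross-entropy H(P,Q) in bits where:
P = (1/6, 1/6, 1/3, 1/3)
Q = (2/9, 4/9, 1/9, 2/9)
2.3366 bits

Cross-entropy: H(P,Q) = -Σ p(x) log q(x)

Alternatively: H(P,Q) = H(P) + D_KL(P||Q)
H(P) = 1.9183 bits
D_KL(P||Q) = 0.4183 bits

H(P,Q) = 1.9183 + 0.4183 = 2.3366 bits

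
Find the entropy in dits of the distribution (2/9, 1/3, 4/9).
0.4607 dits

Shannon entropy is H(X) = -Σ p(x) log p(x).

For P = (2/9, 1/3, 4/9):
H = -2/9 × log_10(2/9) -1/3 × log_10(1/3) -4/9 × log_10(4/9)
H = 0.4607 dits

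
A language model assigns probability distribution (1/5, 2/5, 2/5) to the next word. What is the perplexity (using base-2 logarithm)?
2.8717

Perplexity is 2^H (or exp(H) for natural log).

First, H = -Σ p log p = 1.5219 bits
Perplexity = 2^1.5219 = 2.8717

Interpretation: The model's uncertainty is equivalent to choosing uniformly among 2.9 options.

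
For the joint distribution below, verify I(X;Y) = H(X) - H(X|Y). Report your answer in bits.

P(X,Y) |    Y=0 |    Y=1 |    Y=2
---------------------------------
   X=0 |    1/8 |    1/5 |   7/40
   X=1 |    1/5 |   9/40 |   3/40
I(X;Y) = 0.0433 bits

Mutual information has multiple equivalent forms:
- I(X;Y) = H(X) - H(X|Y)
- I(X;Y) = H(Y) - H(Y|X)
- I(X;Y) = H(X) + H(Y) - H(X,Y)

Computing all quantities:
H(X) = 1.0000, H(Y) = 1.5516, H(X,Y) = 2.5083
H(X|Y) = 0.9567, H(Y|X) = 1.5083

Verification:
H(X) - H(X|Y) = 1.0000 - 0.9567 = 0.0433
H(Y) - H(Y|X) = 1.5516 - 1.5083 = 0.0433
H(X) + H(Y) - H(X,Y) = 1.0000 + 1.5516 - 2.5083 = 0.0433

All forms give I(X;Y) = 0.0433 bits. ✓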